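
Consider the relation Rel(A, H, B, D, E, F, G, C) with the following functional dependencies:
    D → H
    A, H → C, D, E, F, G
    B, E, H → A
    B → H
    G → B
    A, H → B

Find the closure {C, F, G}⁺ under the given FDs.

Start with {C, F, G}.
G → B applies; add {B} → now {B, C, F, G}.
B → H applies; add {H} → now {B, C, F, G, H}.
No further FD applies.

{B, C, F, G, H}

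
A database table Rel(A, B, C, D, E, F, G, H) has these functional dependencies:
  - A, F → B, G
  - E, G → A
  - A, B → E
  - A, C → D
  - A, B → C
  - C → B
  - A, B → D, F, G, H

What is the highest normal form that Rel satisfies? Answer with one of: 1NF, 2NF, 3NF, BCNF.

Candidate keys: {A, B}, {A, C}, {A, F}, {B, E, G}, {C, E, G}, {E, F, G}. Prime attributes: {A, B, C, E, F, G}.
E, G → A breaks BCNF: {E, G}⁺ = {A, E, G}, so {E, G} is not a superkey.
Its right-hand attributes {A} are all prime, as are those of every other non-superkey FD — the relation is in 3NF.

3NF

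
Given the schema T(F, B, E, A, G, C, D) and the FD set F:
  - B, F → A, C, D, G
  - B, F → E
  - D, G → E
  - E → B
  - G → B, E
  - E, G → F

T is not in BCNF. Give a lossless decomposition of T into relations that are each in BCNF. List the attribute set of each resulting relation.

{A, C, D, E, F, G}; {B, E}

Candidate keys of the original relation: {B, F}, {E, F}, {G}.
Within {A, B, C, D, E, F, G}: {E}⁺ ∩ {A, B, C, D, E, F, G} = {B, E}, not the whole set, so E → B violates BCNF; decompose into {B, E} and {A, C, D, E, F, G}.
{B, E} is in BCNF.
{A, C, D, E, F, G} is in BCNF.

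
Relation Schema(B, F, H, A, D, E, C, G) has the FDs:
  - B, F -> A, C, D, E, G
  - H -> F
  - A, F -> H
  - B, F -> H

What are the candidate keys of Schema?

Attributes never on any right-hand side: {B} — every candidate key must contain it.
{B, F}⁺ = {A, B, C, D, E, F, G, H}, which is every attribute, so {B, F} is a candidate key.
{B, H}⁺ = {A, B, C, D, E, F, G, H}, which is every attribute, so {B, H} is a candidate key.
Any other superkey properly contains one of these, so there are no further candidate keys.

{B, F}, {B, H}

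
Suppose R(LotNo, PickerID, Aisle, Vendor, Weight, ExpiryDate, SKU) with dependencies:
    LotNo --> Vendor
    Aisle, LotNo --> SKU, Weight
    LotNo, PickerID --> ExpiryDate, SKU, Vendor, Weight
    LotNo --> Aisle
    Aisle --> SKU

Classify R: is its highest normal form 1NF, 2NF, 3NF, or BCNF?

1NF

Candidate key: {LotNo, PickerID}. Prime attributes: {LotNo, PickerID}.
LotNo --> Vendor breaks BCNF: {LotNo}⁺ = {Aisle, LotNo, SKU, Vendor, Weight}, so {LotNo} is not a superkey.
Because {Vendor} is non-prime and the left side of LotNo --> Vendor is not a superkey, the relation is not in 3NF.
Since {LotNo} ⊂ {LotNo, PickerID} and {LotNo}⁺ ⊇ {Aisle, SKU, Vendor, Weight} with {Aisle, SKU, Vendor, Weight} non-prime, there is a partial dependency; 2NF fails.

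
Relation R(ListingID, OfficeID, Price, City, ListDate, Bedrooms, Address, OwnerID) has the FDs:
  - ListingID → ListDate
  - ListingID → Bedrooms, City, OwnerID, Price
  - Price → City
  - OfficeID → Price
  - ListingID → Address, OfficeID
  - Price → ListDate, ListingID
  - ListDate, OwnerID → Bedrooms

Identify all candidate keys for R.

{ListingID}, {OfficeID}, {Price}

{ListingID}⁺ = {Address, Bedrooms, City, ListDate, ListingID, OfficeID, OwnerID, Price}, which is every attribute, so {ListingID} is a candidate key.
{OfficeID}⁺ = {Address, Bedrooms, City, ListDate, ListingID, OfficeID, OwnerID, Price}, which is every attribute, so {OfficeID} is a candidate key.
{Price}⁺ = {Address, Bedrooms, City, ListDate, ListingID, OfficeID, OwnerID, Price}, which is every attribute, so {Price} is a candidate key.
Any other superkey properly contains one of these, so there are no further candidate keys.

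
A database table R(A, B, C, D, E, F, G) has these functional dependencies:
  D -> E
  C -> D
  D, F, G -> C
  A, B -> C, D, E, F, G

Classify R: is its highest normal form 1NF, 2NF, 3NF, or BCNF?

Candidate key: {A, B}. Prime attributes: {A, B}.
D -> E: {D}⁺ = {D, E}, which is not all of the attributes, so the left side is not a superkey — BCNF is violated.
D -> E determines the non-prime attribute {E} from a non-superkey — 3NF is violated.
No non-prime attribute depends on a proper subset of any candidate key, so 2NF holds.

2NF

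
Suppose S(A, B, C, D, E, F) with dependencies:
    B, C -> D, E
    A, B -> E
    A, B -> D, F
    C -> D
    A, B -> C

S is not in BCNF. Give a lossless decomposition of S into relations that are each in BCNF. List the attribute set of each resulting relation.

Candidate key of the original relation: {A, B}.
Within {A, B, C, D, E, F}: {B, C}⁺ ∩ {A, B, C, D, E, F} = {B, C, D, E}, not the whole set, so B, C -> D, E violates BCNF; decompose into {B, C, D, E} and {A, B, C, F}.
Within {B, C, D, E}: {C}⁺ ∩ {B, C, D, E} = {C, D}, not the whole set, so C -> D violates BCNF; decompose into {C, D} and {B, C, E}.
{C, D} has no BCNF violation.
{B, C, E} has no BCNF violation.
{A, B, C, F} has no BCNF violation.

{A, B, C, F}; {B, C, E}; {C, D}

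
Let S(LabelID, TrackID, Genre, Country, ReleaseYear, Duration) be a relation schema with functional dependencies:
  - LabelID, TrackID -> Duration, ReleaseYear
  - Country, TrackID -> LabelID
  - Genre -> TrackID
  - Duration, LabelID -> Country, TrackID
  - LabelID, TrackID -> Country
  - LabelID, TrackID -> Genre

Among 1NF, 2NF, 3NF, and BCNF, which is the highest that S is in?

Candidate keys: {Country, Genre}, {Country, TrackID}, {Duration, LabelID}, {Genre, LabelID}, {LabelID, TrackID}. Prime attributes: {Country, Duration, Genre, LabelID, TrackID}.
For Genre -> TrackID we have {Genre}⁺ = {Genre, TrackID}; {Genre} is not a superkey, so BCNF fails.
But every attribute on its right side ({TrackID}) is prime, and the same holds for every other non-superkey FD, so 3NF still holds.

3NF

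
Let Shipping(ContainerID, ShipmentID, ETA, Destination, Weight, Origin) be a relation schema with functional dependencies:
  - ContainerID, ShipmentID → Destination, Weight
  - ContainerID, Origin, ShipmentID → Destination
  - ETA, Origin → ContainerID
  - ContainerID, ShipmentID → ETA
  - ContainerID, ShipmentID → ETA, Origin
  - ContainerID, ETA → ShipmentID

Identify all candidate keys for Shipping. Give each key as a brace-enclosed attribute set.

{ContainerID, ETA}, {ContainerID, ShipmentID}, {ETA, Origin}

{ContainerID, ETA}⁺ = {ContainerID, Destination, ETA, Origin, ShipmentID, Weight}, which is every attribute, so {ContainerID, ETA} is a candidate key.
{ContainerID, ShipmentID}⁺ = {ContainerID, Destination, ETA, Origin, ShipmentID, Weight}, which is every attribute, so {ContainerID, ShipmentID} is a candidate key.
{ETA, Origin}⁺ = {ContainerID, Destination, ETA, Origin, ShipmentID, Weight}, which is every attribute, so {ETA, Origin} is a candidate key.
These are minimal and exhaustive — every other superkey contains one of them.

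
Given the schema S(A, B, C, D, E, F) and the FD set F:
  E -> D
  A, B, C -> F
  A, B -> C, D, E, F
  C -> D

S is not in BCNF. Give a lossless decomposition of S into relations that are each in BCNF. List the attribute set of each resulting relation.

{A, B, C, E, F}; {D, E}

Candidate key of the original relation: {A, B}.
In {A, B, C, D, E, F}, {E} is not a superkey ({E}⁺ restricted to this set is {D, E}), so split on E -> D into {D, E} and {A, B, C, E, F}.
{D, E} has no BCNF violation.
{A, B, C, E, F} has no BCNF violation.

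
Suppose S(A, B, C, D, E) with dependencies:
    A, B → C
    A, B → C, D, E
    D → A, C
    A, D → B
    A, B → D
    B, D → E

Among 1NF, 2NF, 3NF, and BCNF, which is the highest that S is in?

Candidate keys: {A, B}, {D}. Prime attributes: {A, B, D}.
Every FD has a superkey on the left, so the relation is in BCNF.

BCNF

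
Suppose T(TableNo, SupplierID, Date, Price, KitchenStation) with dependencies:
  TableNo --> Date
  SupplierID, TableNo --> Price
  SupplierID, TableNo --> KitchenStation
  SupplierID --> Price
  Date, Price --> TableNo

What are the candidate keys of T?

{Date, SupplierID}, {SupplierID, TableNo}

{SupplierID} never appears on the right of any FD, so every key must include it.
{Date, SupplierID}⁺ = {Date, KitchenStation, Price, SupplierID, TableNo} — all of the relation — so {Date, SupplierID} is a candidate key.
{SupplierID, TableNo}⁺ = {Date, KitchenStation, Price, SupplierID, TableNo} — all of the relation — so {SupplierID, TableNo} is a candidate key.
No proper subset of any of these is a key, and no other minimal superkey exists.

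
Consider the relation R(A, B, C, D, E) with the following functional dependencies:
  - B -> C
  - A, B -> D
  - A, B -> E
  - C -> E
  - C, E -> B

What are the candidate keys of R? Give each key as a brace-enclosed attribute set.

Attributes never on any right-hand side: {A} — every candidate key must contain it.
{A, B}⁺ = {A, B, C, D, E} — all of the relation — so {A, B} is a candidate key.
{A, C}⁺ = {A, B, C, D, E} — all of the relation — so {A, C} is a candidate key.
Any other superkey properly contains one of these, so there are no further candidate keys.

{A, B}, {A, C}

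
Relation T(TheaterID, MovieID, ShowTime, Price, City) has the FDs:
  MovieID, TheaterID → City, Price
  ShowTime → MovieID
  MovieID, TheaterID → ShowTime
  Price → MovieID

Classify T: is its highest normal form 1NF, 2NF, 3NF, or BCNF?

3NF

Candidate keys: {MovieID, TheaterID}, {Price, TheaterID}, {ShowTime, TheaterID}. Prime attributes: {MovieID, Price, ShowTime, TheaterID}.
ShowTime → MovieID: {ShowTime}⁺ = {MovieID, ShowTime}, which is not all of the attributes, so the left side is not a superkey — BCNF is violated.
Since {MovieID} ⊆ prime attributes and every other non-superkey FD also has a prime right side, the schema is in 3NF.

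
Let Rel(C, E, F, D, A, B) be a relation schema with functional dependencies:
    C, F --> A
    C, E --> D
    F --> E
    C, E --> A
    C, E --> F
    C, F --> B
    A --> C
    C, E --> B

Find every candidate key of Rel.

{A, E}, {A, F}, {C, E}, {C, F}

{A, E} is a candidate key since {A, E}⁺ = {A, B, C, D, E, F} covers every attribute.
{A, F} is a candidate key since {A, F}⁺ = {A, B, C, D, E, F} covers every attribute.
{C, E} is a candidate key since {C, E}⁺ = {A, B, C, D, E, F} covers every attribute.
{C, F} is a candidate key since {C, F}⁺ = {A, B, C, D, E, F} covers every attribute.
These are minimal and exhaustive — every other superkey contains one of them.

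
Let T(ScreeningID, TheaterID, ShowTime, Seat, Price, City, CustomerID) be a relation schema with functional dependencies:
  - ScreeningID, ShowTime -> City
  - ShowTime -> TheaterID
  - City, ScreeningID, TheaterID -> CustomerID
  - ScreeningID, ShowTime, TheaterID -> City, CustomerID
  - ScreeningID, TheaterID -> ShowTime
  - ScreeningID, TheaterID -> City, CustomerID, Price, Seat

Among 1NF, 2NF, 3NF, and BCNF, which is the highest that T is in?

3NF

Candidate keys: {ScreeningID, ShowTime}, {ScreeningID, TheaterID}. Prime attributes: {ScreeningID, ShowTime, TheaterID}.
ShowTime -> TheaterID: {ShowTime}⁺ = {ShowTime, TheaterID}, which is not all of the attributes, so the left side is not a superkey — BCNF is violated.
But every attribute on its right side ({TheaterID}) is prime, and the same holds for every other non-superkey FD, so 3NF still holds.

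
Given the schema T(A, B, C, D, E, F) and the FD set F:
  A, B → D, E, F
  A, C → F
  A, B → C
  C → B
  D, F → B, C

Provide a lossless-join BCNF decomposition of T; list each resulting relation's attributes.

{A, D, E, F}; {B, C}; {C, D, F}

Candidate keys of the original relation: {A, B}, {A, C}, {A, D, F}.
Within {A, B, C, D, E, F}: {C}⁺ ∩ {A, B, C, D, E, F} = {B, C}, not the whole set, so C → B violates BCNF; decompose into {B, C} and {A, C, D, E, F}.
{B, C}: every determinant is a superkey — BCNF.
Within {A, C, D, E, F}: {D, F}⁺ ∩ {A, C, D, E, F} = {C, D, F}, not the whole set, so D, F → C violates BCNF; decompose into {C, D, F} and {A, D, E, F}.
{C, D, F}: every determinant is a superkey — BCNF.
{A, D, E, F}: every determinant is a superkey — BCNF.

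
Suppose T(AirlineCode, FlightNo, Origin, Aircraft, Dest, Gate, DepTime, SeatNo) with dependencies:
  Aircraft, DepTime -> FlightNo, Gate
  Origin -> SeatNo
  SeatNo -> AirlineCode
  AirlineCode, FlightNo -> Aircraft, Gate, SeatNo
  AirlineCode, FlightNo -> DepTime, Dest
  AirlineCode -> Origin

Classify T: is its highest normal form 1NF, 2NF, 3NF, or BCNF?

Candidate keys: {Aircraft, AirlineCode, DepTime}, {Aircraft, DepTime, Origin}, {Aircraft, DepTime, SeatNo}, {AirlineCode, FlightNo}, {FlightNo, Origin}, {FlightNo, SeatNo}. Prime attributes: {Aircraft, AirlineCode, DepTime, FlightNo, Origin, SeatNo}.
Aircraft, DepTime -> FlightNo, Gate: {Aircraft, DepTime}⁺ = {Aircraft, DepTime, FlightNo, Gate}, which is not all of the attributes, so the left side is not a superkey — BCNF is violated.
Aircraft, DepTime -> FlightNo, Gate determines the non-prime attribute {Gate} from a non-superkey — 3NF is violated.
Since {Aircraft, DepTime} ⊂ {Aircraft, AirlineCode, DepTime} and {Aircraft, DepTime}⁺ ⊇ {Gate} with {Gate} non-prime, there is a partial dependency; 2NF fails.

1NF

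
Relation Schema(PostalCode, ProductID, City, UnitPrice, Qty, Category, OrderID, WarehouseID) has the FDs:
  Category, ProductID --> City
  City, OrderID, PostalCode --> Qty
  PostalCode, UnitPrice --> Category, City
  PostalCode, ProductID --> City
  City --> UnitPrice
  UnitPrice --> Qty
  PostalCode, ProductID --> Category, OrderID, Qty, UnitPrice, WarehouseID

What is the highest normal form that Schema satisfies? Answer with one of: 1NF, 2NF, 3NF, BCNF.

2NF

Candidate key: {PostalCode, ProductID}. Prime attributes: {PostalCode, ProductID}.
For Category, ProductID --> City we have {Category, ProductID}⁺ = {Category, City, ProductID, Qty, UnitPrice}; {Category, ProductID} is not a superkey, so BCNF fails.
Category, ProductID --> City has non-prime {City} on the right and a non-superkey on the left, so 3NF fails.
Checking every proper subset of each key, none determines a non-prime attribute — 2NF is satisfied.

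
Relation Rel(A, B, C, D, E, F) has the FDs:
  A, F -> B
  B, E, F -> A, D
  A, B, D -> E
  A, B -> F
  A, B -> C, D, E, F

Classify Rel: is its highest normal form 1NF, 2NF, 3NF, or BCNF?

BCNF

Candidate keys: {A, B}, {A, F}, {B, E, F}. Prime attributes: {A, B, E, F}.
Every FD has a superkey on the left, so the relation is in BCNF.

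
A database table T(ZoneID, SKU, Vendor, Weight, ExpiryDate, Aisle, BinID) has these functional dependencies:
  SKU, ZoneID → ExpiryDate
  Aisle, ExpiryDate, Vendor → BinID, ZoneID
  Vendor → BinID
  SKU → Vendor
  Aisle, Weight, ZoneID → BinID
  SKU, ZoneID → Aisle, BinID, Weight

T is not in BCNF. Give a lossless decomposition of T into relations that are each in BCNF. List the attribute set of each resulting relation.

{Aisle, ExpiryDate, SKU, Weight}; {Aisle, ExpiryDate, Vendor, ZoneID}; {BinID, Vendor}; {SKU, Vendor}

Candidate keys of the original relation: {Aisle, ExpiryDate, SKU}, {SKU, ZoneID}.
Within {Aisle, BinID, ExpiryDate, SKU, Vendor, Weight, ZoneID}: {Aisle, ExpiryDate, Vendor}⁺ ∩ {Aisle, BinID, ExpiryDate, SKU, Vendor, Weight, ZoneID} = {Aisle, BinID, ExpiryDate, Vendor, ZoneID}, not the whole set, so Aisle, ExpiryDate, Vendor → BinID, ZoneID violates BCNF; decompose into {Aisle, BinID, ExpiryDate, Vendor, ZoneID} and {Aisle, ExpiryDate, SKU, Vendor, Weight}.
Within {Aisle, BinID, ExpiryDate, Vendor, ZoneID}: {Vendor}⁺ ∩ {Aisle, BinID, ExpiryDate, Vendor, ZoneID} = {BinID, Vendor}, not the whole set, so Vendor → BinID violates BCNF; decompose into {BinID, Vendor} and {Aisle, ExpiryDate, Vendor, ZoneID}.
{BinID, Vendor} has no BCNF violation.
{Aisle, ExpiryDate, Vendor, ZoneID} has no BCNF violation.
Within {Aisle, ExpiryDate, SKU, Vendor, Weight}: {SKU}⁺ ∩ {Aisle, ExpiryDate, SKU, Vendor, Weight} = {SKU, Vendor}, not the whole set, so SKU → Vendor violates BCNF; decompose into {SKU, Vendor} and {Aisle, ExpiryDate, SKU, Weight}.
{SKU, Vendor} has no BCNF violation.
{Aisle, ExpiryDate, SKU, Weight} has no BCNF violation.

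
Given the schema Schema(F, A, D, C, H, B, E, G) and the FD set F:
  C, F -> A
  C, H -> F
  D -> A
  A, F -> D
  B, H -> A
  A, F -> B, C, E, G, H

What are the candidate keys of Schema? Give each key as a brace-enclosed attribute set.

Closure of {A, F} is {A, B, C, D, E, F, G, H}, the whole schema; {A, F} is a candidate key.
Closure of {C, F} is {A, B, C, D, E, F, G, H}, the whole schema; {C, F} is a candidate key.
Closure of {C, H} is {A, B, C, D, E, F, G, H}, the whole schema; {C, H} is a candidate key.
Closure of {D, F} is {A, B, C, D, E, F, G, H}, the whole schema; {D, F} is a candidate key.
Closure of {B, F, H} is {A, B, C, D, E, F, G, H}, the whole schema; {B, F, H} is a candidate key.
Any other superkey properly contains one of these, so there are no further candidate keys.

{A, F}, {B, F, H}, {C, F}, {C, H}, {D, F}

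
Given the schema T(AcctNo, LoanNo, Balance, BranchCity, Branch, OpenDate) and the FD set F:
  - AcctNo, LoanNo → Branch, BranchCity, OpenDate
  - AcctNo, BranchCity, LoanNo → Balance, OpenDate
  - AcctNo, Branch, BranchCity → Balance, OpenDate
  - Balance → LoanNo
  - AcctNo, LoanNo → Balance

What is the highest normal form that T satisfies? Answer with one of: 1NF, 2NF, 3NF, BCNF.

3NF

Candidate keys: {AcctNo, Balance}, {AcctNo, Branch, BranchCity}, {AcctNo, LoanNo}. Prime attributes: {AcctNo, Balance, Branch, BranchCity, LoanNo}.
Balance → LoanNo breaks BCNF: {Balance}⁺ = {Balance, LoanNo}, so {Balance} is not a superkey.
But every attribute on its right side ({LoanNo}) is prime, and the same holds for every other non-superkey FD, so 3NF still holds.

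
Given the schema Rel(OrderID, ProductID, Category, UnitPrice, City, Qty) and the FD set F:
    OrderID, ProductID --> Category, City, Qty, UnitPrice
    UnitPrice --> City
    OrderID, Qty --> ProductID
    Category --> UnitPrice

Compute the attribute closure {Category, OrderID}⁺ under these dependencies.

{Category, City, OrderID, UnitPrice}

Start with {Category, OrderID}.
Category --> UnitPrice applies; add {UnitPrice} → now {Category, OrderID, UnitPrice}.
UnitPrice --> City applies; add {City} → now {Category, City, OrderID, UnitPrice}.
No further FD applies.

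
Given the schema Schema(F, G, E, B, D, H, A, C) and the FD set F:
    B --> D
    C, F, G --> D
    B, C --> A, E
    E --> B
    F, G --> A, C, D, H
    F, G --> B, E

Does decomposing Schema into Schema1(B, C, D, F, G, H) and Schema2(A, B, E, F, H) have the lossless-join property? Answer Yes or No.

No

Common attributes: {B, F, H}; their closure is {B, D, F, H}.
The closure covers neither Schema1 nor Schema2 entirely; the join is not lossless.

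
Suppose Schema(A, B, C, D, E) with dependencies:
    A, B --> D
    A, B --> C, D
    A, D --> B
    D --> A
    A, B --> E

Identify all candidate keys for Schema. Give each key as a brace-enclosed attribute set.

{A, B}, {D}

{D} is a candidate key since {D}⁺ = {A, B, C, D, E} covers every attribute.
{A, B} is a candidate key since {A, B}⁺ = {A, B, C, D, E} covers every attribute.
Any other superkey properly contains one of these, so there are no further candidate keys.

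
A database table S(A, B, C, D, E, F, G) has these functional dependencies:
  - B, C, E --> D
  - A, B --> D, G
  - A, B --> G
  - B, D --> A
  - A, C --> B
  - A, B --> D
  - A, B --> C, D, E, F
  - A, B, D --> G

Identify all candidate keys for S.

{A, B} is a candidate key since {A, B}⁺ = {A, B, C, D, E, F, G} covers every attribute.
{A, C} is a candidate key since {A, C}⁺ = {A, B, C, D, E, F, G} covers every attribute.
{B, D} is a candidate key since {B, D}⁺ = {A, B, C, D, E, F, G} covers every attribute.
{B, C, E} is a candidate key since {B, C, E}⁺ = {A, B, C, D, E, F, G} covers every attribute.
No proper subset of any of these is a key, and no other minimal superkey exists.

{A, B}, {A, C}, {B, C, E}, {B, D}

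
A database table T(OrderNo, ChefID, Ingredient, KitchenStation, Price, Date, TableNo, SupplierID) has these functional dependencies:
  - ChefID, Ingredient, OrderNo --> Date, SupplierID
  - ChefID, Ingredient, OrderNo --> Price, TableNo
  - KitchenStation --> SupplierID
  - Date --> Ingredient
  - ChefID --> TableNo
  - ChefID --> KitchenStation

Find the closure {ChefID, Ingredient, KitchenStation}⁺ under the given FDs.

Start with {ChefID, Ingredient, KitchenStation}.
KitchenStation --> SupplierID applies; add {SupplierID} → now {ChefID, Ingredient, KitchenStation, SupplierID}.
ChefID --> TableNo applies; add {TableNo} → now {ChefID, Ingredient, KitchenStation, SupplierID, TableNo}.
No further FD applies.

{ChefID, Ingredient, KitchenStation, SupplierID, TableNo}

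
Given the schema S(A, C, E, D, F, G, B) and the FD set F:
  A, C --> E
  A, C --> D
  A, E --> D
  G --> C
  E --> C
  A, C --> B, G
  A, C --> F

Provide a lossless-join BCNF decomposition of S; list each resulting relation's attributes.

Candidate keys of the original relation: {A, C}, {A, E}, {A, G}.
Within {A, B, C, D, E, F, G}: {G}⁺ ∩ {A, B, C, D, E, F, G} = {C, G}, not the whole set, so G --> C violates BCNF; decompose into {C, G} and {A, B, D, E, F, G}.
{C, G} has no BCNF violation.
{A, B, D, E, F, G} has no BCNF violation.

{A, B, D, E, F, G}; {C, G}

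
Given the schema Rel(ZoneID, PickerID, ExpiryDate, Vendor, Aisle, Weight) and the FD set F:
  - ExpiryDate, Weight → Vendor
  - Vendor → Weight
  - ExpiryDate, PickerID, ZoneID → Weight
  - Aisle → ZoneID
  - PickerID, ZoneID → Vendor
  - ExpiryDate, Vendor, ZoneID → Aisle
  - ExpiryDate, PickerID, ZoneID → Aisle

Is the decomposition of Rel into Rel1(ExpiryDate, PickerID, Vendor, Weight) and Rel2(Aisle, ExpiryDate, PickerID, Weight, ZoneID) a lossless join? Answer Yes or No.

The shared attributes are {ExpiryDate, PickerID, Weight} and {ExpiryDate, PickerID, Weight}⁺ = {ExpiryDate, PickerID, Vendor, Weight}.
Since Rel1 ⊆ {ExpiryDate, PickerID, Vendor, Weight}, the intersection is a superkey of Rel1; the decomposition is lossless.

Yes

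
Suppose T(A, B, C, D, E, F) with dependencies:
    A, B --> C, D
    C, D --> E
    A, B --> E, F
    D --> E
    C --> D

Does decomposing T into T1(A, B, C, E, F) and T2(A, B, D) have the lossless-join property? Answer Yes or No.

The shared attributes are {A, B} and {A, B}⁺ = {A, B, C, D, E, F}.
Since T1 ⊆ {A, B, C, D, E, F}, the intersection is a superkey of T1; the decomposition is lossless.

Yes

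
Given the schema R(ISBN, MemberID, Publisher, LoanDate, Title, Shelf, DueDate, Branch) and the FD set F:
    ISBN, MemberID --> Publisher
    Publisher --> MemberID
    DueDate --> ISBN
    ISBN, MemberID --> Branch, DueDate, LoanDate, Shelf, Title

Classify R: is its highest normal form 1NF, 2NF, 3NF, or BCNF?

Candidate keys: {DueDate, MemberID}, {DueDate, Publisher}, {ISBN, MemberID}, {ISBN, Publisher}. Prime attributes: {DueDate, ISBN, MemberID, Publisher}.
Publisher --> MemberID: {Publisher}⁺ = {MemberID, Publisher}, which is not all of the attributes, so the left side is not a superkey — BCNF is violated.
But every attribute on its right side ({MemberID}) is prime, and the same holds for every other non-superkey FD, so 3NF still holds.

3NF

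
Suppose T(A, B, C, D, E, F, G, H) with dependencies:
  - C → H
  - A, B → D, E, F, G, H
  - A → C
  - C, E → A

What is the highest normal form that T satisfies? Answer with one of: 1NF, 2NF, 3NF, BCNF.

1NF

Candidate keys: {A, B}, {B, C, E}. Prime attributes: {A, B, C, E}.
C → H breaks BCNF: {C}⁺ = {C, H}, so {C} is not a superkey.
C → H has non-prime {H} on the right and a non-superkey on the left, so 3NF fails.
Since {A} ⊂ {A, B} and {A}⁺ ⊇ {H} with {H} non-prime, there is a partial dependency; 2NF fails.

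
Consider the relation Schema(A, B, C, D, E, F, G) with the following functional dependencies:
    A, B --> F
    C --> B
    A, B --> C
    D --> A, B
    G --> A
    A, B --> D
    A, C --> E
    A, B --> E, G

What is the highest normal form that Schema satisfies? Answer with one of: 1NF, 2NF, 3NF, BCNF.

Candidate keys: {A, B}, {A, C}, {B, G}, {C, G}, {D}. Prime attributes: {A, B, C, D, G}.
C --> B breaks BCNF: {C}⁺ = {B, C}, so {C} is not a superkey.
Its right-hand attributes {B} are all prime, as are those of every other non-superkey FD — the relation is in 3NF.

3NF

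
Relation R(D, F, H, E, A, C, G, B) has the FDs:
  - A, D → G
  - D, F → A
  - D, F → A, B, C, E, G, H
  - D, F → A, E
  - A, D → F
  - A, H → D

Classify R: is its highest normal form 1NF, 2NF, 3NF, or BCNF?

BCNF

Candidate keys: {A, D}, {A, H}, {D, F}. Prime attributes: {A, D, F, H}.
The left-hand side of every FD is a superkey, so BCNF is satisfied.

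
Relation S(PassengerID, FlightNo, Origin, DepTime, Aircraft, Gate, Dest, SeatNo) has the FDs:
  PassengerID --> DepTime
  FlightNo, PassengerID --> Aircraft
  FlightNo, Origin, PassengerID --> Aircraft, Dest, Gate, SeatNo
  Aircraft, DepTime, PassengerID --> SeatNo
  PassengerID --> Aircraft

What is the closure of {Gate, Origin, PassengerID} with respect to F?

{Aircraft, DepTime, Gate, Origin, PassengerID, SeatNo}

Start with {Gate, Origin, PassengerID}.
PassengerID --> DepTime applies; add {DepTime} → now {DepTime, Gate, Origin, PassengerID}.
PassengerID --> Aircraft applies; add {Aircraft} → now {Aircraft, DepTime, Gate, Origin, PassengerID}.
Aircraft, DepTime, PassengerID --> SeatNo applies; add {SeatNo} → now {Aircraft, DepTime, Gate, Origin, PassengerID, SeatNo}.
No further FD applies.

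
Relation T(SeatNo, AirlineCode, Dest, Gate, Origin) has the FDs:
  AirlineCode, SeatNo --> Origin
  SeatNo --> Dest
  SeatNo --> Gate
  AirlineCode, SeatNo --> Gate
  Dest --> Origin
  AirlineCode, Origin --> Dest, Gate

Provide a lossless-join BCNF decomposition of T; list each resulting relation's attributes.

Candidate key of the original relation: {AirlineCode, SeatNo}.
{AirlineCode, Dest, Gate, Origin, SeatNo}: {SeatNo} determines {Dest, Gate, Origin, SeatNo} here but is not a superkey — split on SeatNo --> Dest, Gate, Origin, giving {Dest, Gate, Origin, SeatNo} and {AirlineCode, SeatNo}.
{Dest, Gate, Origin, SeatNo}: {Dest} determines {Dest, Origin} here but is not a superkey — split on Dest --> Origin, giving {Dest, Origin} and {Dest, Gate, SeatNo}.
{Dest, Origin}: every determinant is a superkey — BCNF.
{Dest, Gate, SeatNo}: every determinant is a superkey — BCNF.
{AirlineCode, SeatNo}: every determinant is a superkey — BCNF.

{AirlineCode, SeatNo}; {Dest, Gate, SeatNo}; {Dest, Origin}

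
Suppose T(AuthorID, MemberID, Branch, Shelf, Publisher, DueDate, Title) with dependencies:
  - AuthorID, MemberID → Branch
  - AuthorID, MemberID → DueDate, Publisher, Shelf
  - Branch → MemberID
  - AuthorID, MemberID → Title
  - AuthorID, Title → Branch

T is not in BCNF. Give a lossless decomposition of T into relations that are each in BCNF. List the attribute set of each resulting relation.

Candidate keys of the original relation: {AuthorID, Branch}, {AuthorID, MemberID}, {AuthorID, Title}.
{AuthorID, Branch, DueDate, MemberID, Publisher, Shelf, Title}: {Branch} determines {Branch, MemberID} here but is not a superkey — split on Branch → MemberID, giving {Branch, MemberID} and {AuthorID, Branch, DueDate, Publisher, Shelf, Title}.
{Branch, MemberID} is in BCNF.
{AuthorID, Branch, DueDate, Publisher, Shelf, Title} is in BCNF.

{AuthorID, Branch, DueDate, Publisher, Shelf, Title}; {Branch, MemberID}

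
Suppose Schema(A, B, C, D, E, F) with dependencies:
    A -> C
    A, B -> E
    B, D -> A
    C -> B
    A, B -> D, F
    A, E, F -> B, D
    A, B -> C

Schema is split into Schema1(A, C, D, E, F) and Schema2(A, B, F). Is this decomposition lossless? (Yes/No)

Common attributes: {A, F}; their closure is {A, B, C, D, E, F}.
This includes all of Schema1, so the common attributes are a superkey of Schema1 — the join is lossless.

Yes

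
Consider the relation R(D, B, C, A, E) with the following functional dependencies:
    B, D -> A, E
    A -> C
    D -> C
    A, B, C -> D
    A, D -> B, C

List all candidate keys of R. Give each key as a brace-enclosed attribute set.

{A, B}, {A, D}, {B, D}

{A, B}⁺ = {A, B, C, D, E} — all of the relation — so {A, B} is a candidate key.
{A, D}⁺ = {A, B, C, D, E} — all of the relation — so {A, D} is a candidate key.
{B, D}⁺ = {A, B, C, D, E} — all of the relation — so {B, D} is a candidate key.
Any other superkey properly contains one of these, so there are no further candidate keys.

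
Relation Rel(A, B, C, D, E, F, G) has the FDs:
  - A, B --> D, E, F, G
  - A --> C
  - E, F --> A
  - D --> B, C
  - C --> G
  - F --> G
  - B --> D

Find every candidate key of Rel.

{A, B}, {A, D}, {B, E, F}, {D, E, F}

Closure of {A, B} is {A, B, C, D, E, F, G}, the whole schema; {A, B} is a candidate key.
Closure of {A, D} is {A, B, C, D, E, F, G}, the whole schema; {A, D} is a candidate key.
Closure of {B, E, F} is {A, B, C, D, E, F, G}, the whole schema; {B, E, F} is a candidate key.
Closure of {D, E, F} is {A, B, C, D, E, F, G}, the whole schema; {D, E, F} is a candidate key.
Any other superkey properly contains one of these, so there are no further candidate keys.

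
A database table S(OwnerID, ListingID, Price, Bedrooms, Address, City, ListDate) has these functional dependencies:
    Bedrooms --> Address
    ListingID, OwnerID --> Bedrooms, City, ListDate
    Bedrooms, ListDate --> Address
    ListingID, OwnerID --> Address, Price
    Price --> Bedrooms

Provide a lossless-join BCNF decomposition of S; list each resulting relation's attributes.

{Address, Bedrooms}; {Bedrooms, Price}; {City, ListDate, ListingID, OwnerID, Price}

Candidate key of the original relation: {ListingID, OwnerID}.
In {Address, Bedrooms, City, ListDate, ListingID, OwnerID, Price}, {Bedrooms} is not a superkey ({Bedrooms}⁺ restricted to this set is {Address, Bedrooms}), so split on Bedrooms --> Address into {Address, Bedrooms} and {Bedrooms, City, ListDate, ListingID, OwnerID, Price}.
{Address, Bedrooms} has no BCNF violation.
In {Bedrooms, City, ListDate, ListingID, OwnerID, Price}, {Price} is not a superkey ({Price}⁺ restricted to this set is {Bedrooms, Price}), so split on Price --> Bedrooms into {Bedrooms, Price} and {City, ListDate, ListingID, OwnerID, Price}.
{Bedrooms, Price} has no BCNF violation.
{City, ListDate, ListingID, OwnerID, Price} has no BCNF violation.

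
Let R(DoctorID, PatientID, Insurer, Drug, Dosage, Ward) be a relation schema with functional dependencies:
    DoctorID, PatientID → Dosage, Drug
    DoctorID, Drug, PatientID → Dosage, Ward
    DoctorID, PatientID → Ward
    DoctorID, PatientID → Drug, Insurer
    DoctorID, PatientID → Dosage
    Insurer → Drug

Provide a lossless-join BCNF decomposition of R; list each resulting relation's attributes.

{DoctorID, Dosage, Insurer, PatientID, Ward}; {Drug, Insurer}

Candidate key of the original relation: {DoctorID, PatientID}.
In {DoctorID, Dosage, Drug, Insurer, PatientID, Ward}, {Insurer} is not a superkey ({Insurer}⁺ restricted to this set is {Drug, Insurer}), so split on Insurer → Drug into {Drug, Insurer} and {DoctorID, Dosage, Insurer, PatientID, Ward}.
{Drug, Insurer} is in BCNF.
{DoctorID, Dosage, Insurer, PatientID, Ward} is in BCNF.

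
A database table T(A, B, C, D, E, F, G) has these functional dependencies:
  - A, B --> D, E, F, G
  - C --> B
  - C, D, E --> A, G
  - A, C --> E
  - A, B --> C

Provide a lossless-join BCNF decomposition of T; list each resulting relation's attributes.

Candidate keys of the original relation: {A, B}, {A, C}, {C, D, E}.
In {A, B, C, D, E, F, G}, {C} is not a superkey ({C}⁺ restricted to this set is {B, C}), so split on C --> B into {B, C} and {A, C, D, E, F, G}.
{B, C}: every determinant is a superkey — BCNF.
{A, C, D, E, F, G}: every determinant is a superkey — BCNF.

{A, C, D, E, F, G}; {B, C}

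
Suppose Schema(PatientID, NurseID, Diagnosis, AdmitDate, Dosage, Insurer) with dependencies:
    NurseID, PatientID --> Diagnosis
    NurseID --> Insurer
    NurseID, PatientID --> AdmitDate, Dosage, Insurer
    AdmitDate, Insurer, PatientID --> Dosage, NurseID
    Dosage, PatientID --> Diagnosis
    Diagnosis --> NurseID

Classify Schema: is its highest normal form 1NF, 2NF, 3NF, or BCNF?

Candidate keys: {AdmitDate, Insurer, PatientID}, {Diagnosis, PatientID}, {Dosage, PatientID}, {NurseID, PatientID}. Prime attributes: {AdmitDate, Diagnosis, Dosage, Insurer, NurseID, PatientID}.
NurseID --> Insurer breaks BCNF: {NurseID}⁺ = {Insurer, NurseID}, so {NurseID} is not a superkey.
Since {Insurer} ⊆ prime attributes and every other non-superkey FD also has a prime right side, the schema is in 3NF.

3NF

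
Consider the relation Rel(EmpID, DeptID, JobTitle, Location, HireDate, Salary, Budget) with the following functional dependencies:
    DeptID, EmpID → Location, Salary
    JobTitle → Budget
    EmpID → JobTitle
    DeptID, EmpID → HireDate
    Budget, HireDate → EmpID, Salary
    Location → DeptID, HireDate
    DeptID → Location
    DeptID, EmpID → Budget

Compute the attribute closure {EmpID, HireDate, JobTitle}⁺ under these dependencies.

Start with {EmpID, HireDate, JobTitle}.
JobTitle → Budget applies; add {Budget} → now {Budget, EmpID, HireDate, JobTitle}.
Budget, HireDate → EmpID, Salary applies; add {Salary} → now {Budget, EmpID, HireDate, JobTitle, Salary}.
No further FD applies.

{Budget, EmpID, HireDate, JobTitle, Salary}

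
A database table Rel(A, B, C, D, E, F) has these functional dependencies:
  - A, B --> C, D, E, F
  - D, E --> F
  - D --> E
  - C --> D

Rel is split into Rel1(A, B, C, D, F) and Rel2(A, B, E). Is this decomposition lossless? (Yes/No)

Rel1 ∩ Rel2 = {A, B}; its closure under F is {A, B, C, D, E, F}.
This includes all of Rel1, so the common attributes are a superkey of Rel1 — the join is lossless.

Yes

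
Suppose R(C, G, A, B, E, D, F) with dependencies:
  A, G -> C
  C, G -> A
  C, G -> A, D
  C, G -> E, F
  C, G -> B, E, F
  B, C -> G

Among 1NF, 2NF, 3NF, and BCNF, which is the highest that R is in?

BCNF

Candidate keys: {A, G}, {B, C}, {C, G}. Prime attributes: {A, B, C, G}.
The left-hand side of every FD is a superkey, so BCNF is satisfied.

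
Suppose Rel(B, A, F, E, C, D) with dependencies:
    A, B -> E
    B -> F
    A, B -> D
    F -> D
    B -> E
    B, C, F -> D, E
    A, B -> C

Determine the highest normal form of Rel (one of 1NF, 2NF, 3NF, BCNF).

1NF

Candidate key: {A, B}. Prime attributes: {A, B}.
B -> F breaks BCNF: {B}⁺ = {B, D, E, F}, so {B} is not a superkey.
Because {F} is non-prime and the left side of B -> F is not a superkey, the relation is not in 3NF.
The proper key subset {B} of {A, B} determines non-prime {D, E, F}, so the relation is not even in 2NF.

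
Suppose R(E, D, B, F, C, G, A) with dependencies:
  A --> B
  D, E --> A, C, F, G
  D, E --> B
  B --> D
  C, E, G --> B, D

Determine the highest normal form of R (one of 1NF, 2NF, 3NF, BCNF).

3NF

Candidate keys: {A, E}, {B, E}, {C, E, G}, {D, E}. Prime attributes: {A, B, C, D, E, G}.
A --> B breaks BCNF: {A}⁺ = {A, B, D}, so {A} is not a superkey.
Its right-hand attributes {B} are all prime, as are those of every other non-superkey FD — the relation is in 3NF.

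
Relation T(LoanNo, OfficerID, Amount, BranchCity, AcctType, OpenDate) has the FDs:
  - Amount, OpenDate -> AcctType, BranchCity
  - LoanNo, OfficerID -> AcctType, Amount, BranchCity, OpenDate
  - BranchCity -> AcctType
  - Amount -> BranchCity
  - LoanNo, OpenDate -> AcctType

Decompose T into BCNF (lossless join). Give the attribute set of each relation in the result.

{AcctType, BranchCity}; {Amount, BranchCity}; {Amount, LoanNo, OfficerID, OpenDate}

Candidate key of the original relation: {LoanNo, OfficerID}.
{AcctType, Amount, BranchCity, LoanNo, OfficerID, OpenDate}: {Amount, OpenDate} determines {AcctType, Amount, BranchCity, OpenDate} here but is not a superkey — split on Amount, OpenDate -> AcctType, BranchCity, giving {AcctType, Amount, BranchCity, OpenDate} and {Amount, LoanNo, OfficerID, OpenDate}.
{AcctType, Amount, BranchCity, OpenDate}: {BranchCity} determines {AcctType, BranchCity} here but is not a superkey — split on BranchCity -> AcctType, giving {AcctType, BranchCity} and {Amount, BranchCity, OpenDate}.
{AcctType, BranchCity} has no BCNF violation.
{Amount, BranchCity, OpenDate}: {Amount} determines {Amount, BranchCity} here but is not a superkey — split on Amount -> BranchCity, giving {Amount, BranchCity} and {Amount, OpenDate}.
{Amount, BranchCity} has no BCNF violation.
{Amount, OpenDate} has no BCNF violation.
{Amount, LoanNo, OfficerID, OpenDate} has no BCNF violation.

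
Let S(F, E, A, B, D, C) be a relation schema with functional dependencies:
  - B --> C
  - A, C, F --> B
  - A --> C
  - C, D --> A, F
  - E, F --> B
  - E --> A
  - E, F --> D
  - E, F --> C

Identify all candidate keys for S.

{D, E}, {E, F}

{E} never appears on the right of any FD, so every key must include it.
{D, E}⁺ = {A, B, C, D, E, F}, which is every attribute, so {D, E} is a candidate key.
{E, F}⁺ = {A, B, C, D, E, F}, which is every attribute, so {E, F} is a candidate key.
These are minimal and exhaustive — every other superkey contains one of them.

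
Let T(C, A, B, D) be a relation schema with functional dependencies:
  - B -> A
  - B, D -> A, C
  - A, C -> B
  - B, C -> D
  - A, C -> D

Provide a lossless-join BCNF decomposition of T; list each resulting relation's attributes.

{A, B}; {B, C, D}

Candidate keys of the original relation: {A, C}, {B, C}, {B, D}.
Within {A, B, C, D}: {B}⁺ ∩ {A, B, C, D} = {A, B}, not the whole set, so B -> A violates BCNF; decompose into {A, B} and {B, C, D}.
{A, B} is in BCNF.
{B, C, D} is in BCNF.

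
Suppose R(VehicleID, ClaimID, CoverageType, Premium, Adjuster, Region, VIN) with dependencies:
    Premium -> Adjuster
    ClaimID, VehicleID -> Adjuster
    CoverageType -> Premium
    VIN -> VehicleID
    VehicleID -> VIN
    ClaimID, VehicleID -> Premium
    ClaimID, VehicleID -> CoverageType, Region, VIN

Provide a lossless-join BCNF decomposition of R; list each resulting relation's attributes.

Candidate keys of the original relation: {ClaimID, VIN}, {ClaimID, VehicleID}.
In {Adjuster, ClaimID, CoverageType, Premium, Region, VIN, VehicleID}, {Premium} is not a superkey ({Premium}⁺ restricted to this set is {Adjuster, Premium}), so split on Premium -> Adjuster into {Adjuster, Premium} and {ClaimID, CoverageType, Premium, Region, VIN, VehicleID}.
{Adjuster, Premium} is in BCNF.
In {ClaimID, CoverageType, Premium, Region, VIN, VehicleID}, {CoverageType} is not a superkey ({CoverageType}⁺ restricted to this set is {CoverageType, Premium}), so split on CoverageType -> Premium into {CoverageType, Premium} and {ClaimID, CoverageType, Region, VIN, VehicleID}.
{CoverageType, Premium} is in BCNF.
In {ClaimID, CoverageType, Region, VIN, VehicleID}, {VIN} is not a superkey ({VIN}⁺ restricted to this set is {VIN, VehicleID}), so split on VIN -> VehicleID into {VIN, VehicleID} and {ClaimID, CoverageType, Region, VIN}.
{VIN, VehicleID} is in BCNF.
{ClaimID, CoverageType, Region, VIN} is in BCNF.

{Adjuster, Premium}; {ClaimID, CoverageType, Region, VIN}; {CoverageType, Premium}; {VIN, VehicleID}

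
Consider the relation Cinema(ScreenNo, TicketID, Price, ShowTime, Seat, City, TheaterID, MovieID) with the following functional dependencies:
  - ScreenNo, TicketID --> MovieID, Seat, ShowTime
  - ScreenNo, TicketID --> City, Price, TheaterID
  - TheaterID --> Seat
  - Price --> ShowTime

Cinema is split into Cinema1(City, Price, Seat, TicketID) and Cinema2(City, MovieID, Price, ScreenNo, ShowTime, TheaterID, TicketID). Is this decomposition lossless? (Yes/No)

No

Cinema1 ∩ Cinema2 = {City, Price, TicketID}; its closure under F is {City, Price, ShowTime, TicketID}.
Neither Cinema1 nor Cinema2 is contained in that closure, so the decomposition is lossy.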